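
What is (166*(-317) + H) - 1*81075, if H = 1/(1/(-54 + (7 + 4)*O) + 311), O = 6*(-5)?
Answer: -15966496447/119423 ≈ -1.3370e+5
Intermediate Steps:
O = -30
H = 384/119423 (H = 1/(1/(-54 + (7 + 4)*(-30)) + 311) = 1/(1/(-54 + 11*(-30)) + 311) = 1/(1/(-54 - 330) + 311) = 1/(1/(-384) + 311) = 1/(-1/384 + 311) = 1/(119423/384) = 384/119423 ≈ 0.0032155)
(166*(-317) + H) - 1*81075 = (166*(-317) + 384/119423) - 1*81075 = (-52622 + 384/119423) - 81075 = -6284276722/119423 - 81075 = -15966496447/119423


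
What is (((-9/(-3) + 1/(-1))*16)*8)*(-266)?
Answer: -68096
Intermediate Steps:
(((-9/(-3) + 1/(-1))*16)*8)*(-266) = (((-9*(-⅓) + 1*(-1))*16)*8)*(-266) = (((3 - 1)*16)*8)*(-266) = ((2*16)*8)*(-266) = (32*8)*(-266) = 256*(-266) = -68096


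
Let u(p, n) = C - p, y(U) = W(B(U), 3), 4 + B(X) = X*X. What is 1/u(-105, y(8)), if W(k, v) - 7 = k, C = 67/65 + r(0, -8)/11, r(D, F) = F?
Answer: 715/75292 ≈ 0.0094964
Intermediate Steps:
C = 217/715 (C = 67/65 - 8/11 = 217/715 ≈ 0.30350)
B(X) = -4 + X² (B(X) = -4 + X*X = -4 + X²)
W(k, v) = 7 + k
y(U) = 3 + U² (y(U) = 7 + (-4 + U²) = 3 + U²)
u(p, n) = 217/715 - p
1/u(-105, y(8)) = 1/(217/715 - 1*(-105)) = 1/(217/715 + 105) = 1/(75292/715) = 715/75292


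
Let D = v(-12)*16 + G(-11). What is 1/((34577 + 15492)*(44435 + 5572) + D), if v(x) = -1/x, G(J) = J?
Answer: 3/7511401420 ≈ 3.9939e-10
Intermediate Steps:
D = -29/3 (D = -1/(-12)*16 - 11 = -1*(-1/12)*16 - 11 = (1/12)*16 - 11 = 4/3 - 11 = -29/3 ≈ -9.6667)
1/((34577 + 15492)*(44435 + 5572) + D) = 1/((34577 + 15492)*(44435 + 5572) - 29/3) = 1/(50069*50007 - 29/3) = 1/(2503800483 - 29/3) = 1/(7511401420/3) = 3/7511401420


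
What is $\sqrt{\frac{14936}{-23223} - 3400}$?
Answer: $\frac{4 i \sqrt{114624571083}}{23223} \approx 58.315 i$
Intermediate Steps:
$\sqrt{\frac{14936}{-23223} - 3400} = \sqrt{14936 \left(- \frac{1}{23223}\right) - 3400} = \sqrt{- \frac{14936}{23223} - 3400} = \sqrt{- \frac{78973136}{23223}} = \frac{4 i \sqrt{114624571083}}{23223}$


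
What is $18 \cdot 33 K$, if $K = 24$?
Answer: $14256$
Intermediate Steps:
$18 \cdot 33 K = 18 \cdot 33 \cdot 24 = 594 \cdot 24 = 14256$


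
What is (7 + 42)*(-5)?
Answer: -245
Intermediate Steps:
(7 + 42)*(-5) = 49*(-5) = -245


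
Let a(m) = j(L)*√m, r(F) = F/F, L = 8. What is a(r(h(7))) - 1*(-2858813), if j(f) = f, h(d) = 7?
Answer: 2858821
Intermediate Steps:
r(F) = 1
a(m) = 8*√m
a(r(h(7))) - 1*(-2858813) = 8*√1 - 1*(-2858813) = 8*1 + 2858813 = 8 + 2858813 = 2858821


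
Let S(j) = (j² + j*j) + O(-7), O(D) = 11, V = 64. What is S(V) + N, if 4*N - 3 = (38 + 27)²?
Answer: 9260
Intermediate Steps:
S(j) = 11 + 2*j² (S(j) = (j² + j*j) + 11 = (j² + j²) + 11 = 2*j² + 11 = 11 + 2*j²)
N = 1057 (N = ¾ + (38 + 27)²/4 = ¾ + (¼)*65² = ¾ + (¼)*4225 = ¾ + 4225/4 = 1057)
S(V) + N = (11 + 2*64²) + 1057 = (11 + 2*4096) + 1057 = (11 + 8192) + 1057 = 8203 + 1057 = 9260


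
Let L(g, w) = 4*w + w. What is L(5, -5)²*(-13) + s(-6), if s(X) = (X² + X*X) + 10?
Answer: -8043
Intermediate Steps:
s(X) = 10 + 2*X² (s(X) = (X² + X²) + 10 = 2*X² + 10 = 10 + 2*X²)
L(g, w) = 5*w
L(5, -5)²*(-13) + s(-6) = (5*(-5))²*(-13) + (10 + 2*(-6)²) = (-25)²*(-13) + (10 + 2*36) = 625*(-13) + (10 + 72) = -8125 + 82 = -8043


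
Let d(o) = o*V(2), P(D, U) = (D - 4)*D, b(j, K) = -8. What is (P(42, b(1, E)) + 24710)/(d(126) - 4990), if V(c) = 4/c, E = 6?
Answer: -13153/2369 ≈ -5.5521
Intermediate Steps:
P(D, U) = D*(-4 + D) (P(D, U) = (-4 + D)*D = D*(-4 + D))
d(o) = 2*o (d(o) = o*(4/2) = o*(4*(½)) = o*2 = 2*o)
(P(42, b(1, E)) + 24710)/(d(126) - 4990) = (42*(-4 + 42) + 24710)/(2*126 - 4990) = (42*38 + 24710)/(252 - 4990) = (1596 + 24710)/(-4738) = 26306*(-1/4738) = -13153/2369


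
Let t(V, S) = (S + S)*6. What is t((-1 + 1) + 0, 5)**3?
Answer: 216000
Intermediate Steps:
t(V, S) = 12*S (t(V, S) = (2*S)*6 = 12*S)
t((-1 + 1) + 0, 5)**3 = (12*5)**3 = 60**3 = 216000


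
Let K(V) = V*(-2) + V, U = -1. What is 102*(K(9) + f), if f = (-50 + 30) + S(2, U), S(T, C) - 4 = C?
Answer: -2652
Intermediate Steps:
S(T, C) = 4 + C
K(V) = -V (K(V) = -2*V + V = -V)
f = -17 (f = (-50 + 30) + (4 - 1) = -20 + 3 = -17)
102*(K(9) + f) = 102*(-1*9 - 17) = 102*(-9 - 17) = 102*(-26) = -2652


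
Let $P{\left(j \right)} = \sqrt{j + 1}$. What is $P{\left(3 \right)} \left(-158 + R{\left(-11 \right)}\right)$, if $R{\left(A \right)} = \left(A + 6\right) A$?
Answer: $-206$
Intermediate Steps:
$P{\left(j \right)} = \sqrt{1 + j}$
$R{\left(A \right)} = A \left(6 + A\right)$ ($R{\left(A \right)} = \left(6 + A\right) A = A \left(6 + A\right)$)
$P{\left(3 \right)} \left(-158 + R{\left(-11 \right)}\right) = \sqrt{1 + 3} \left(-158 - 11 \left(6 - 11\right)\right) = \sqrt{4} \left(-158 - -55\right) = 2 \left(-158 + 55\right) = 2 \left(-103\right) = -206$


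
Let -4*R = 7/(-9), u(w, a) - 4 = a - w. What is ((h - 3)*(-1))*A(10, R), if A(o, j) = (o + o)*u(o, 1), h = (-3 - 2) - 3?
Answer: -1100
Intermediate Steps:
h = -8 (h = -5 - 3 = -8)
u(w, a) = 4 + a - w (u(w, a) = 4 + (a - w) = 4 + a - w)
R = 7/36 (R = -7/(4*(-9)) = -7*(-1)/(4*9) = -¼*(-7/9) = 7/36 ≈ 0.19444)
A(o, j) = 2*o*(5 - o) (A(o, j) = (o + o)*(4 + 1 - o) = (2*o)*(5 - o) = 2*o*(5 - o))
((h - 3)*(-1))*A(10, R) = ((-8 - 3)*(-1))*(2*10*(5 - 1*10)) = (-11*(-1))*(2*10*(5 - 10)) = 11*(2*10*(-5)) = 11*(-100) = -1100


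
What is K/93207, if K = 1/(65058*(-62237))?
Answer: -1/377396517430422 ≈ -2.6497e-15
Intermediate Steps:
K = -1/4049014746 (K = (1/65058)*(-1/62237) = -1/4049014746 ≈ -2.4697e-10)
K/93207 = -1/4049014746/93207 = -1/4049014746*1/93207 = -1/377396517430422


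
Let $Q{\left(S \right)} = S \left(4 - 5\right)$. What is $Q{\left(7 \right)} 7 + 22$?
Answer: $-27$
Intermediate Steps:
$Q{\left(S \right)} = - S$ ($Q{\left(S \right)} = S \left(-1\right) = - S$)
$Q{\left(7 \right)} 7 + 22 = \left(-1\right) 7 \cdot 7 + 22 = \left(-7\right) 7 + 22 = -49 + 22 = -27$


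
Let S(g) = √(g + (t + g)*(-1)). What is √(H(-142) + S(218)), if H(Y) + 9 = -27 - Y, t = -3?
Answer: √(106 + √3) ≈ 10.379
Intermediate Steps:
H(Y) = -36 - Y (H(Y) = -9 + (-27 - Y) = -36 - Y)
S(g) = √3 (S(g) = √(g + (-3 + g)*(-1)) = √(g + (3 - g)) = √3)
√(H(-142) + S(218)) = √((-36 - 1*(-142)) + √3) = √((-36 + 142) + √3) = √(106 + √3)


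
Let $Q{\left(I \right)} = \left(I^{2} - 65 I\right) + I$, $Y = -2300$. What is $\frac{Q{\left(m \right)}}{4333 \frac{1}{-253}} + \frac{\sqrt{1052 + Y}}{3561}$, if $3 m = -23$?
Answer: $- \frac{1251085}{38997} + \frac{4 i \sqrt{78}}{3561} \approx -32.082 + 0.0099205 i$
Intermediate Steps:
$m = - \frac{23}{3}$ ($m = \frac{1}{3} \left(-23\right) = - \frac{23}{3} \approx -7.6667$)
$Q{\left(I \right)} = I^{2} - 64 I$
$\frac{Q{\left(m \right)}}{4333 \frac{1}{-253}} + \frac{\sqrt{1052 + Y}}{3561} = \frac{\left(- \frac{23}{3}\right) \left(-64 - \frac{23}{3}\right)}{4333 \frac{1}{-253}} + \frac{\sqrt{1052 - 2300}}{3561} = \frac{\left(- \frac{23}{3}\right) \left(- \frac{215}{3}\right)}{4333 \left(- \frac{1}{253}\right)} + \sqrt{-1248} \cdot \frac{1}{3561} = \frac{4945}{9 \left(- \frac{4333}{253}\right)} + 4 i \sqrt{78} \cdot \frac{1}{3561} = \frac{4945}{9} \left(- \frac{253}{4333}\right) + \frac{4 i \sqrt{78}}{3561} = - \frac{1251085}{38997} + \frac{4 i \sqrt{78}}{3561}$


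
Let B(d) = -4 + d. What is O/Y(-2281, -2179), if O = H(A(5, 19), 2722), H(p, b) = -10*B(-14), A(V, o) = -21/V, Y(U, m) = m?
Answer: -180/2179 ≈ -0.082607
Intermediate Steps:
H(p, b) = 180 (H(p, b) = -10*(-4 - 14) = -10*(-18) = 180)
O = 180
O/Y(-2281, -2179) = 180/(-2179) = 180*(-1/2179) = -180/2179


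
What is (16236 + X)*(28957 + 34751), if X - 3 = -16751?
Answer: -32618496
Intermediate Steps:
X = -16748 (X = 3 - 16751 = -16748)
(16236 + X)*(28957 + 34751) = (16236 - 16748)*(28957 + 34751) = -512*63708 = -32618496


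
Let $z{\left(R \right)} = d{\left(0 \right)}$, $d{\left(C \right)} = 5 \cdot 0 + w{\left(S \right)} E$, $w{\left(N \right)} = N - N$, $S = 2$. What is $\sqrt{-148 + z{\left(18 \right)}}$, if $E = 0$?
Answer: $2 i \sqrt{37} \approx 12.166 i$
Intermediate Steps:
$w{\left(N \right)} = 0$
$d{\left(C \right)} = 0$ ($d{\left(C \right)} = 5 \cdot 0 + 0 \cdot 0 = 0 + 0 = 0$)
$z{\left(R \right)} = 0$
$\sqrt{-148 + z{\left(18 \right)}} = \sqrt{-148 + 0} = \sqrt{-148} = 2 i \sqrt{37}$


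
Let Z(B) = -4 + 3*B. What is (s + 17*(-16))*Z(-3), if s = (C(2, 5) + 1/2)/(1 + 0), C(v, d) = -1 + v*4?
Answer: 6877/2 ≈ 3438.5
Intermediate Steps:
C(v, d) = -1 + 4*v
s = 15/2 (s = ((-1 + 4*2) + 1/2)/(1 + 0) = ((-1 + 8) + ½)/1 = (7 + ½)*1 = (15/2)*1 = 15/2 ≈ 7.5000)
(s + 17*(-16))*Z(-3) = (15/2 + 17*(-16))*(-4 + 3*(-3)) = (15/2 - 272)*(-4 - 9) = -529/2*(-13) = 6877/2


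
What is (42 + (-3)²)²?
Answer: 2601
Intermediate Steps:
(42 + (-3)²)² = (42 + 9)² = 51² = 2601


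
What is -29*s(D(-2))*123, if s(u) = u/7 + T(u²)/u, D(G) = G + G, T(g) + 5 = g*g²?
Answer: 102205251/28 ≈ 3.6502e+6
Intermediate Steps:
T(g) = -5 + g³ (T(g) = -5 + g*g² = -5 + g³)
D(G) = 2*G
s(u) = u/7 + (-5 + u⁶)/u (s(u) = u/7 + (-5 + (u²)³)/u = u*(⅐) + (-5 + u⁶)/u = u/7 + (-5 + u⁶)/u)
-29*s(D(-2))*123 = -29*((2*(-2))⁵ - 5/(2*(-2)) + (2*(-2))/7)*123 = -29*((-4)⁵ - 5/(-4) + (⅐)*(-4))*123 = -29*(-1024 - 5*(-¼) - 4/7)*123 = -29*(-1024 + 5/4 - 4/7)*123 = -29*(-28653/28)*123 = (830937/28)*123 = 102205251/28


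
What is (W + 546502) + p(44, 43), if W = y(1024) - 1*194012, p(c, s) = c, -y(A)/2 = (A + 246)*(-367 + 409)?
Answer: 245854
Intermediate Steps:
y(A) = -20664 - 84*A (y(A) = -2*(A + 246)*(-367 + 409) = -2*(246 + A)*42 = -2*(10332 + 42*A) = -20664 - 84*A)
W = -300692 (W = (-20664 - 84*1024) - 1*194012 = (-20664 - 86016) - 194012 = -106680 - 194012 = -300692)
(W + 546502) + p(44, 43) = (-300692 + 546502) + 44 = 245810 + 44 = 245854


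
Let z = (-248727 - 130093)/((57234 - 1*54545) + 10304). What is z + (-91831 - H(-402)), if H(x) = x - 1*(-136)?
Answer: -1190082865/12993 ≈ -91594.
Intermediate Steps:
H(x) = 136 + x (H(x) = x + 136 = 136 + x)
z = -378820/12993 (z = -378820/((57234 - 54545) + 10304) = -378820/(2689 + 10304) = -378820/12993 ≈ -29.156)
z + (-91831 - H(-402)) = -378820/12993 + (-91831 - (136 - 402)) = -378820/12993 + (-91831 - 1*(-266)) = -378820/12993 + (-91831 + 266) = -378820/12993 - 91565 = -1190082865/12993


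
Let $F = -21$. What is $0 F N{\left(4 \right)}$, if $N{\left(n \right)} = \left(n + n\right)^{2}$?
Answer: $0$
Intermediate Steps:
$N{\left(n \right)} = 4 n^{2}$ ($N{\left(n \right)} = \left(2 n\right)^{2} = 4 n^{2}$)
$0 F N{\left(4 \right)} = 0 \left(-21\right) 4 \cdot 4^{2} = 0 \cdot 4 \cdot 16 = 0 \cdot 64 = 0$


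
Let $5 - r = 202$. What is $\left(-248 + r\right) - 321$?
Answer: $-766$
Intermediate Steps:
$r = -197$ ($r = 5 - 202 = -197$)
$\left(-248 + r\right) - 321 = \left(-248 - 197\right) - 321 = -445 - 321 = -766$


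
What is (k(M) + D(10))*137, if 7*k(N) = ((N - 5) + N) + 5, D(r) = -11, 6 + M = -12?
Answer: -15481/7 ≈ -2211.6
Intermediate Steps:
M = -18 (M = -6 - 12 = -18)
k(N) = 2*N/7 (k(N) = (((N - 5) + N) + 5)/7 = (((-5 + N) + N) + 5)/7 = ((-5 + 2*N) + 5)/7 = (2*N)/7 = 2*N/7)
(k(M) + D(10))*137 = ((2/7)*(-18) - 11)*137 = (-36/7 - 11)*137 = -113/7*137 = -15481/7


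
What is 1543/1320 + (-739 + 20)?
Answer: -947537/1320 ≈ -717.83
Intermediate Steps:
1543/1320 + (-739 + 20) = 1543*(1/1320) - 719 = 1543/1320 - 719 = -947537/1320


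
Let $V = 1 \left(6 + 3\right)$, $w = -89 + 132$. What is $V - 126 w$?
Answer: $-5409$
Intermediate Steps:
$w = 43$
$V = 9$ ($V = 1 \cdot 9 = 9$)
$V - 126 w = 9 - 5418 = -5409$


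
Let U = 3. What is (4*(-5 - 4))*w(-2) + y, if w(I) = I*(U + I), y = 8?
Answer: 80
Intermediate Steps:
w(I) = I*(3 + I)
(4*(-5 - 4))*w(-2) + y = (4*(-5 - 4))*(-2*(3 - 2)) + 8 = (4*(-9))*(-2*1) + 8 = -36*(-2) + 8 = 72 + 8 = 80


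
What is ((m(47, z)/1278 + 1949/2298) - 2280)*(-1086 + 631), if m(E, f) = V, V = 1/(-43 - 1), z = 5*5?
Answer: 22334023545925/21536856 ≈ 1.0370e+6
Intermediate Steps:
z = 25
V = -1/44 (V = 1/(-44) = -1/44 ≈ -0.022727)
m(E, f) = -1/44
((m(47, z)/1278 + 1949/2298) - 2280)*(-1086 + 631) = ((-1/44/1278 + 1949/2298) - 2280)*(-1086 + 631) = ((-1/44*1/1278 + 1949*(1/2298)) - 2280)*(-455) = ((-1/56232 + 1949/2298) - 2280)*(-455) = (18265645/21536856 - 2280)*(-455) = -49085766035/21536856*(-455) = 22334023545925/21536856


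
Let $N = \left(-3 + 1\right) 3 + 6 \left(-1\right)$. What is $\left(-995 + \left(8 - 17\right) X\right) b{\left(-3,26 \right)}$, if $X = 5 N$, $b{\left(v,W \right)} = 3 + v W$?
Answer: $34125$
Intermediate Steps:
$N = -12$ ($N = \left(-2\right) 3 - 6 = -6 - 6 = -12$)
$b{\left(v,W \right)} = 3 + W v$
$X = -60$ ($X = 5 \left(-12\right) = -60$)
$\left(-995 + \left(8 - 17\right) X\right) b{\left(-3,26 \right)} = \left(-995 + \left(8 - 17\right) \left(-60\right)\right) \left(3 + 26 \left(-3\right)\right) = \left(-995 - -540\right) \left(3 - 78\right) = \left(-995 + 540\right) \left(-75\right) = \left(-455\right) \left(-75\right) = 34125$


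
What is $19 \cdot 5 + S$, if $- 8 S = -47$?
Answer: $\frac{807}{8} \approx 100.88$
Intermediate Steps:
$S = \frac{47}{8}$ ($S = \left(- \frac{1}{8}\right) \left(-47\right) = \frac{47}{8} \approx 5.875$)
$19 \cdot 5 + S = 19 \cdot 5 + \frac{47}{8} = 95 + \frac{47}{8} = \frac{807}{8}$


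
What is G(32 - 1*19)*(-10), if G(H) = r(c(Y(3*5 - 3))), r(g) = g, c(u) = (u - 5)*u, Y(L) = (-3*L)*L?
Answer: -1887840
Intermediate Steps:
Y(L) = -3*L²
c(u) = u*(-5 + u) (c(u) = (-5 + u)*u = u*(-5 + u))
G(H) = 188784 (G(H) = (-3*(3*5 - 3)²)*(-5 - 3*(3*5 - 3)²) = (-3*(15 - 3)²)*(-5 - 3*(15 - 3)²) = (-3*12²)*(-5 - 3*12²) = (-3*144)*(-5 - 3*144) = -432*(-5 - 432) = -432*(-437) = 188784)
G(32 - 1*19)*(-10) = 188784*(-10) = -1887840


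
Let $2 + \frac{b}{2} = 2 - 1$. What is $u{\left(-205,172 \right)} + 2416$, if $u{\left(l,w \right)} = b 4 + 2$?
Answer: $2410$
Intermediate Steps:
$b = -2$ ($b = -4 + 2 \left(2 - 1\right) = -4 + 2 \cdot 1 = -4 + 2 = -2$)
$u{\left(l,w \right)} = -6$ ($u{\left(l,w \right)} = \left(-2\right) 4 + 2 = -8 + 2 = -6$)
$u{\left(-205,172 \right)} + 2416 = -6 + 2416 = 2410$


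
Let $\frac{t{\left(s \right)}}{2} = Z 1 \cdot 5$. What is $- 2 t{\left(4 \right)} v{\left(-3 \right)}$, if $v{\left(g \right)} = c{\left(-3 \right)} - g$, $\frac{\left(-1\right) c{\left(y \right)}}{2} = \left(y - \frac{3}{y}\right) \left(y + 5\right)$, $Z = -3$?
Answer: $660$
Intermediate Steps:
$c{\left(y \right)} = - 2 \left(5 + y\right) \left(y - \frac{3}{y}\right)$ ($c{\left(y \right)} = - 2 \left(y - \frac{3}{y}\right) \left(y + 5\right) = - 2 \left(y - \frac{3}{y}\right) \left(5 + y\right) = - 2 \left(5 + y\right) \left(y - \frac{3}{y}\right)$)
$v{\left(g \right)} = 8 - g$ ($v{\left(g \right)} = \left(6 - -30 - 2 \left(-3\right)^{2} + \frac{30}{-3}\right) - g = \left(6 + 30 - 18 + 30 \left(- \frac{1}{3}\right)\right) - g = \left(6 + 30 - 18 - 10\right) - g = 8 - g$)
$t{\left(s \right)} = -30$ ($t{\left(s \right)} = 2 \left(-3\right) 1 \cdot 5 = 2 \left(\left(-3\right) 5\right) = 2 \left(-15\right) = -30$)
$- 2 t{\left(4 \right)} v{\left(-3 \right)} = \left(-2\right) \left(-30\right) \left(8 - -3\right) = 60 \left(8 + 3\right) = 60 \cdot 11 = 660$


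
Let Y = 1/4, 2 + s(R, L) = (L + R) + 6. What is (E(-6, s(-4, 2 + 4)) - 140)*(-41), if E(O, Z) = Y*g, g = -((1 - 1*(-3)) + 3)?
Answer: 23247/4 ≈ 5811.8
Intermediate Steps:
g = -7 (g = -((1 + 3) + 3) = -(4 + 3) = -1*7 = -7)
s(R, L) = 4 + L + R (s(R, L) = -2 + ((L + R) + 6) = -2 + (6 + L + R) = 4 + L + R)
Y = ¼ (Y = 1*(¼) = ¼ ≈ 0.25000)
E(O, Z) = -7/4 (E(O, Z) = (¼)*(-7) = -7/4)
(E(-6, s(-4, 2 + 4)) - 140)*(-41) = (-7/4 - 140)*(-41) = -567/4*(-41) = 23247/4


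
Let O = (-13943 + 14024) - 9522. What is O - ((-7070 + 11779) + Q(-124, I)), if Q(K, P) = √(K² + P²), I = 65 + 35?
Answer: -14150 - 4*√1586 ≈ -14309.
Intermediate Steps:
O = -9441 (O = 81 - 9522 = -9441)
I = 100
O - ((-7070 + 11779) + Q(-124, I)) = -9441 - ((-7070 + 11779) + √((-124)² + 100²)) = -9441 - (4709 + √(15376 + 10000)) = -9441 - (4709 + √25376) = -9441 - (4709 + 4*√1586) = -9441 + (-4709 - 4*√1586) = -14150 - 4*√1586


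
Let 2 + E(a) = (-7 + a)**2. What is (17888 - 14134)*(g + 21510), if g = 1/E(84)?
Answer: 478596600334/5927 ≈ 8.0749e+7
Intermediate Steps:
E(a) = -2 + (-7 + a)**2
g = 1/5927 (g = 1/(-2 + (-7 + 84)**2) = 1/(-2 + 77**2) = 1/(-2 + 5929) = 1/5927 ≈ 0.00016872)
(17888 - 14134)*(g + 21510) = (17888 - 14134)*(1/5927 + 21510) = 3754*(127489771/5927) = 478596600334/5927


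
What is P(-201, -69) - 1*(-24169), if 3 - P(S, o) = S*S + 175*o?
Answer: -4154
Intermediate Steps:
P(S, o) = 3 - S**2 - 175*o (P(S, o) = 3 - (S*S + 175*o) = 3 - (S**2 + 175*o) = 3 + (-S**2 - 175*o) = 3 - S**2 - 175*o)
P(-201, -69) - 1*(-24169) = (3 - 1*(-201)**2 - 175*(-69)) - 1*(-24169) = (3 - 1*40401 + 12075) + 24169 = (3 - 40401 + 12075) + 24169 = -28323 + 24169 = -4154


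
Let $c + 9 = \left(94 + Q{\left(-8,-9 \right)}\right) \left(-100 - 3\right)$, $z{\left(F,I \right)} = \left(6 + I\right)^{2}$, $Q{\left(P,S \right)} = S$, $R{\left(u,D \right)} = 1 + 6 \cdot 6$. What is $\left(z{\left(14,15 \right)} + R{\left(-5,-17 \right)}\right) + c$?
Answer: $-8286$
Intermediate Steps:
$R{\left(u,D \right)} = 37$ ($R{\left(u,D \right)} = 1 + 36 = 37$)
$c = -8764$ ($c = -9 + \left(94 - 9\right) \left(-100 - 3\right) = -9 + 85 \left(-103\right) = -9 - 8755 = -8764$)
$\left(z{\left(14,15 \right)} + R{\left(-5,-17 \right)}\right) + c = \left(\left(6 + 15\right)^{2} + 37\right) - 8764 = \left(21^{2} + 37\right) - 8764 = \left(441 + 37\right) - 8764 = 478 - 8764 = -8286$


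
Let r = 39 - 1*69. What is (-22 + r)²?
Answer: 2704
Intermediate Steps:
r = -30 (r = 39 - 69 = -30)
(-22 + r)² = (-22 - 30)² = (-52)² = 2704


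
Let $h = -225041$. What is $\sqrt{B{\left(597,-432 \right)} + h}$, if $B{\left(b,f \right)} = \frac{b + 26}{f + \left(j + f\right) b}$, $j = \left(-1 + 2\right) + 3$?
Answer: $\frac{i \sqrt{75215797206033}}{18282} \approx 474.38 i$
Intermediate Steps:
$j = 4$ ($j = 1 + 3 = 4$)
$B{\left(b,f \right)} = \frac{26 + b}{f + b \left(4 + f\right)}$ ($B{\left(b,f \right)} = \frac{b + 26}{f + \left(4 + f\right) b} = \frac{26 + b}{f + b \left(4 + f\right)}$)
$\sqrt{B{\left(597,-432 \right)} + h} = \sqrt{\frac{26 + 597}{-432 + 4 \cdot 597 + 597 \left(-432\right)} - 225041} = \sqrt{\frac{1}{-432 + 2388 - 257904} \cdot 623 - 225041} = \sqrt{\frac{1}{-255948} \cdot 623 - 225041} = \sqrt{\left(- \frac{1}{255948}\right) 623 - 225041} = \sqrt{- \frac{89}{36564} - 225041} = \sqrt{- \frac{8228399213}{36564}} = \frac{i \sqrt{75215797206033}}{18282}$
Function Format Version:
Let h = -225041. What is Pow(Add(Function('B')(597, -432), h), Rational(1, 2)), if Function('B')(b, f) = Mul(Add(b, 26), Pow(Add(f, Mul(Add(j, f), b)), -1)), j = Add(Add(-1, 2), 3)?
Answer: Mul(Rational(1, 18282), I, Pow(75215797206033, Rational(1, 2))) ≈ Mul(474.38, I)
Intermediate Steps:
j = 4 (j = Add(1, 3) = 4)
Function('B')(b, f) = Mul(Pow(Add(f, Mul(b, Add(4, f))), -1), Add(26, b)) (Function('B')(b, f) = Mul(Add(b, 26), Pow(Add(f, Mul(Add(4, f), b)), -1)) = Mul(Add(26, b), Pow(Add(f, Mul(b, Add(4, f))), -1)) = Mul(Pow(Add(f, Mul(b, Add(4, f))), -1), Add(26, b)))
Pow(Add(Function('B')(597, -432), h), Rational(1, 2)) = Pow(Add(Mul(Pow(Add(-432, Mul(4, 597), Mul(597, -432)), -1), Add(26, 597)), -225041), Rational(1, 2)) = Pow(Add(Mul(Pow(Add(-432, 2388, -257904), -1), 623), -225041), Rational(1, 2)) = Pow(Add(Mul(Pow(-255948, -1), 623), -225041), Rational(1, 2)) = Pow(Add(Mul(Rational(-1, 255948), 623), -225041), Rational(1, 2)) = Pow(Add(Rational(-89, 36564), -225041), Rational(1, 2)) = Pow(Rational(-8228399213, 36564), Rational(1, 2)) = Mul(Rational(1, 18282), I, Pow(75215797206033, Rational(1, 2)))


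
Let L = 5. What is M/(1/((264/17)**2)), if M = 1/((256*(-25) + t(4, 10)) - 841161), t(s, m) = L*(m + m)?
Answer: -23232/81638743 ≈ -0.00028457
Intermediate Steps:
t(s, m) = 10*m (t(s, m) = 5*(m + m) = 5*(2*m) = 10*m)
M = -1/847461 (M = 1/((256*(-25) + 10*10) - 841161) = 1/((-6400 + 100) - 841161) = 1/(-6300 - 841161) = 1/(-847461) = -1/847461 ≈ -1.1800e-6)
M/(1/((264/17)**2)) = -(264/17)**2/847461 = -1/(847461*(1/(69696/289))) = -1/(847461*289/69696) = -1/847461*69696/289 = -23232/81638743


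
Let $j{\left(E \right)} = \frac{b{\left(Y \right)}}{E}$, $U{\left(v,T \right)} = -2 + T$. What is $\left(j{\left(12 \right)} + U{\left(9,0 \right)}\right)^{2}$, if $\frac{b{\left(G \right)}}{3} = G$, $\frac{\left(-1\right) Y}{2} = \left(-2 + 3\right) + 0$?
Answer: $\frac{25}{4} \approx 6.25$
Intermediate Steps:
$Y = -2$ ($Y = - 2 \left(\left(-2 + 3\right) + 0\right) = - 2 \left(1 + 0\right) = \left(-2\right) 1 = -2$)
$b{\left(G \right)} = 3 G$
$j{\left(E \right)} = - \frac{6}{E}$ ($j{\left(E \right)} = \frac{3 \left(-2\right)}{E} = - \frac{6}{E}$)
$\left(j{\left(12 \right)} + U{\left(9,0 \right)}\right)^{2} = \left(- \frac{6}{12} + \left(-2 + 0\right)\right)^{2} = \left(\left(-6\right) \frac{1}{12} - 2\right)^{2} = \left(- \frac{1}{2} - 2\right)^{2} = \left(- \frac{5}{2}\right)^{2} = \frac{25}{4}$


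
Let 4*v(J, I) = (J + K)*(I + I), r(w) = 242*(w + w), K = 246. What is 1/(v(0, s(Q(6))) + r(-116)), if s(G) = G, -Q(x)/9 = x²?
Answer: -1/95996 ≈ -1.0417e-5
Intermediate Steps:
Q(x) = -9*x²
r(w) = 484*w (r(w) = 242*(2*w) = 484*w)
v(J, I) = I*(246 + J)/2 (v(J, I) = ((J + 246)*(I + I))/4 = ((246 + J)*(2*I))/4 = (2*I*(246 + J))/4 = I*(246 + J)/2)
1/(v(0, s(Q(6))) + r(-116)) = 1/((-9*6²)*(246 + 0)/2 + 484*(-116)) = 1/((½)*(-9*36)*246 - 56144) = 1/((½)*(-324)*246 - 56144) = 1/(-39852 - 56144) = 1/(-95996) = -1/95996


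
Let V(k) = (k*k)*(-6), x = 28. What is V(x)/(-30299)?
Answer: 4704/30299 ≈ 0.15525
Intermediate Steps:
V(k) = -6*k² (V(k) = k²*(-6) = -6*k²)
V(x)/(-30299) = -6*28²/(-30299) = -6*784*(-1/30299) = -4704*(-1/30299) = 4704/30299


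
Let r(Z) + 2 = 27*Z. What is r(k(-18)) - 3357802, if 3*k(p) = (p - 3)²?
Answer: -3353835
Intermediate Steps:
k(p) = (-3 + p)²/3 (k(p) = (p - 3)²/3 = (-3 + p)²/3)
r(Z) = -2 + 27*Z
r(k(-18)) - 3357802 = (-2 + 27*((-3 - 18)²/3)) - 3357802 = (-2 + 27*((⅓)*(-21)²)) - 3357802 = (-2 + 27*((⅓)*441)) - 3357802 = (-2 + 27*147) - 3357802 = (-2 + 3969) - 3357802 = 3967 - 3357802 = -3353835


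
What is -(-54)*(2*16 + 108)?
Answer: 7560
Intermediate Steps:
-(-54)*(2*16 + 108) = -(-54)*(32 + 108) = -(-54)*140 = -1*(-7560) = 7560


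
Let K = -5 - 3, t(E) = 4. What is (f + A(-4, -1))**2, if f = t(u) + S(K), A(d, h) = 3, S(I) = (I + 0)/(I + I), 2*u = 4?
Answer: 225/4 ≈ 56.250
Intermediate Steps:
u = 2 (u = (1/2)*4 = 2)
K = -8
S(I) = 1/2 (S(I) = I/((2*I)) = I*(1/(2*I)) = 1/2)
f = 9/2 (f = 4 + 1/2 = 9/2 ≈ 4.5000)
(f + A(-4, -1))**2 = (9/2 + 3)**2 = (15/2)**2 = 225/4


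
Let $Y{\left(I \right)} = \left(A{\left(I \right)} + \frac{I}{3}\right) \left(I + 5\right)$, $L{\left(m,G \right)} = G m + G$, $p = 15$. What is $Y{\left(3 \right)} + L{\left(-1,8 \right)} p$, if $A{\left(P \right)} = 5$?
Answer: $48$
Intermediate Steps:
$L{\left(m,G \right)} = G + G m$
$Y{\left(I \right)} = \left(5 + I\right) \left(5 + \frac{I}{3}\right)$ ($Y{\left(I \right)} = \left(5 + \frac{I}{3}\right) \left(I + 5\right) = \left(5 + I \frac{1}{3}\right) \left(5 + I\right) = \left(5 + \frac{I}{3}\right) \left(5 + I\right) = \left(5 + I\right) \left(5 + \frac{I}{3}\right)$)
$Y{\left(3 \right)} + L{\left(-1,8 \right)} p = \left(25 + \frac{3^{2}}{3} + \frac{20}{3} \cdot 3\right) + 8 \left(1 - 1\right) 15 = \left(25 + \frac{1}{3} \cdot 9 + 20\right) + 8 \cdot 0 \cdot 15 = \left(25 + 3 + 20\right) + 0 \cdot 15 = 48 + 0 = 48$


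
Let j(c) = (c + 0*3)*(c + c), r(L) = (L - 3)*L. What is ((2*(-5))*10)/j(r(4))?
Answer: -25/8 ≈ -3.1250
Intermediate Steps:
r(L) = L*(-3 + L) (r(L) = (-3 + L)*L = L*(-3 + L))
j(c) = 2*c² (j(c) = (c + 0)*(2*c) = c*(2*c) = 2*c²)
((2*(-5))*10)/j(r(4)) = ((2*(-5))*10)/((2*(4*(-3 + 4))²)) = (-10*10)/((2*(4*1)²)) = -100/(2*4²) = -100/(2*16) = -100/32 = -100*1/32 = -25/8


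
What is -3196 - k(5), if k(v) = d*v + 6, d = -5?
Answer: -3177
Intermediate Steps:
k(v) = 6 - 5*v (k(v) = -5*v + 6 = 6 - 5*v)
-3196 - k(5) = -3196 - (6 - 5*5) = -3196 - (6 - 25) = -3196 - 1*(-19) = -3196 + 19 = -3177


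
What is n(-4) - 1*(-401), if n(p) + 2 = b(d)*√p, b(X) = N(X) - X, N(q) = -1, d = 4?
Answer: 399 - 10*I ≈ 399.0 - 10.0*I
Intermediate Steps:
b(X) = -1 - X
n(p) = -2 - 5*√p (n(p) = -2 + (-1 - 1*4)*√p = -2 + (-1 - 4)*√p = -2 - 5*√p)
n(-4) - 1*(-401) = (-2 - 10*I) - 1*(-401) = (-2 - 10*I) + 401 = 399 - 10*I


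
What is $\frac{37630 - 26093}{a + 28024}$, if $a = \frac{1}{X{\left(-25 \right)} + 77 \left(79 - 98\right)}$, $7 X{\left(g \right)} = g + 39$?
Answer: $\frac{16855557}{40943063} \approx 0.41168$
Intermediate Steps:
$X{\left(g \right)} = \frac{39}{7} + \frac{g}{7}$ ($X{\left(g \right)} = \frac{g + 39}{7} = \frac{39 + g}{7} = \frac{39}{7} + \frac{g}{7}$)
$a = - \frac{1}{1461}$ ($a = \frac{1}{\left(\frac{39}{7} + \frac{1}{7} \left(-25\right)\right) + 77 \left(79 - 98\right)} = \frac{1}{\left(\frac{39}{7} - \frac{25}{7}\right) + 77 \left(-19\right)} = \frac{1}{2 - 1463} = \frac{1}{-1461} = - \frac{1}{1461} \approx -0.00068446$)
$\frac{37630 - 26093}{a + 28024} = \frac{37630 - 26093}{- \frac{1}{1461} + 28024} = \frac{11537}{\frac{40943063}{1461}} = 11537 \cdot \frac{1461}{40943063} = \frac{16855557}{40943063}$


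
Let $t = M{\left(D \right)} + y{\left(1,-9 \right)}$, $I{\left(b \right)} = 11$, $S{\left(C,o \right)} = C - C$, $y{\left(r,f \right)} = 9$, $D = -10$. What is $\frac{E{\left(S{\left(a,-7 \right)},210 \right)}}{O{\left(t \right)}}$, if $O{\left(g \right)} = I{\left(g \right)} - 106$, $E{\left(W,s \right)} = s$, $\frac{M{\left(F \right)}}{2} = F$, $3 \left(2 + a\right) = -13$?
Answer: $- \frac{42}{19} \approx -2.2105$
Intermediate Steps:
$a = - \frac{19}{3}$ ($a = -2 + \frac{1}{3} \left(-13\right) = -2 - \frac{13}{3} = - \frac{19}{3} \approx -6.3333$)
$M{\left(F \right)} = 2 F$
$S{\left(C,o \right)} = 0$
$t = -11$ ($t = 2 \left(-10\right) + 9 = -20 + 9 = -11$)
$O{\left(g \right)} = -95$ ($O{\left(g \right)} = 11 - 106 = -95$)
$\frac{E{\left(S{\left(a,-7 \right)},210 \right)}}{O{\left(t \right)}} = \frac{210}{-95} = 210 \left(- \frac{1}{95}\right) = - \frac{42}{19}$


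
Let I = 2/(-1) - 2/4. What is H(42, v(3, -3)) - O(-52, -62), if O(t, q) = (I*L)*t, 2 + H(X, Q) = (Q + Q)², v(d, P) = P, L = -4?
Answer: 554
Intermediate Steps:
H(X, Q) = -2 + 4*Q² (H(X, Q) = -2 + (Q + Q)² = -2 + (2*Q)² = -2 + 4*Q²)
I = -5/2 (I = 2*(-1) - 2*¼ = -2 - ½ = -5/2 ≈ -2.5000)
O(t, q) = 10*t (O(t, q) = (-5/2*(-4))*t = 10*t)
H(42, v(3, -3)) - O(-52, -62) = (-2 + 4*(-3)²) - 10*(-52) = (-2 + 4*9) - 1*(-520) = (-2 + 36) + 520 = 34 + 520 = 554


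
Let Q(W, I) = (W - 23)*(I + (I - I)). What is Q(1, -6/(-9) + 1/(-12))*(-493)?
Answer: 37961/6 ≈ 6326.8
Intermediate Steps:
Q(W, I) = I*(-23 + W) (Q(W, I) = (-23 + W)*(I + 0) = (-23 + W)*I = I*(-23 + W))
Q(1, -6/(-9) + 1/(-12))*(-493) = ((-6/(-9) + 1/(-12))*(-23 + 1))*(-493) = ((-6*(-⅑) + 1*(-1/12))*(-22))*(-493) = ((⅔ - 1/12)*(-22))*(-493) = ((7/12)*(-22))*(-493) = -77/6*(-493) = 37961/6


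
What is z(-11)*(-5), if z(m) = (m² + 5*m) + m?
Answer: -275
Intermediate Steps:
z(m) = m² + 6*m
z(-11)*(-5) = -11*(6 - 11)*(-5) = -11*(-5)*(-5) = 55*(-5) = -275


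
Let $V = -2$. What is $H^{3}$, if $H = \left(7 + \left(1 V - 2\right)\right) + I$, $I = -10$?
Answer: $-343$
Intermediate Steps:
$H = -7$ ($H = \left(7 + \left(1 \left(-2\right) - 2\right)\right) - 10 = \left(7 - 4\right) - 10 = 3 - 10 = -7$)
$H^{3} = \left(-7\right)^{3} = -343$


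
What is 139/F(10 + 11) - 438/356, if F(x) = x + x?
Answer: 3886/1869 ≈ 2.0792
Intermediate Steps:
F(x) = 2*x
139/F(10 + 11) - 438/356 = 139/((2*(10 + 11))) - 438/356 = 139/((2*21)) - 438*1/356 = 139/42 - 219/178 = 3886/1869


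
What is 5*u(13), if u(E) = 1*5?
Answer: 25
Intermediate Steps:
u(E) = 5
5*u(13) = 5*5 = 25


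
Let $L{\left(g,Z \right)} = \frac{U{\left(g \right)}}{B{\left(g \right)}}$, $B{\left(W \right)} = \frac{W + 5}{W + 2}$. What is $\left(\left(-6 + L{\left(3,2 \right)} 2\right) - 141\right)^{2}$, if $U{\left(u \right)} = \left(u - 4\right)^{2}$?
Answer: $\frac{339889}{16} \approx 21243.0$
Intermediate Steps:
$B{\left(W \right)} = \frac{5 + W}{2 + W}$
$U{\left(u \right)} = \left(-4 + u\right)^{2}$
$L{\left(g,Z \right)} = \frac{\left(-4 + g\right)^{2} \left(2 + g\right)}{5 + g}$ ($L{\left(g,Z \right)} = \frac{\left(-4 + g\right)^{2}}{\frac{1}{2 + g} \left(5 + g\right)} = \left(-4 + g\right)^{2} \frac{2 + g}{5 + g} = \frac{\left(-4 + g\right)^{2} \left(2 + g\right)}{5 + g}$)
$\left(\left(-6 + L{\left(3,2 \right)} 2\right) - 141\right)^{2} = \left(\left(-6 + \frac{\left(-4 + 3\right)^{2} \left(2 + 3\right)}{5 + 3} \cdot 2\right) - 141\right)^{2} = \left(\left(-6 + \left(-1\right)^{2} \cdot \frac{1}{8} \cdot 5 \cdot 2\right) - 141\right)^{2} = \left(\left(-6 + 1 \cdot \frac{1}{8} \cdot 5 \cdot 2\right) - 141\right)^{2} = \left(\left(-6 + \frac{5}{8} \cdot 2\right) - 141\right)^{2} = \left(\left(-6 + \frac{5}{4}\right) - 141\right)^{2} = \left(- \frac{19}{4} - 141\right)^{2} = \left(- \frac{583}{4}\right)^{2} = \frac{339889}{16}$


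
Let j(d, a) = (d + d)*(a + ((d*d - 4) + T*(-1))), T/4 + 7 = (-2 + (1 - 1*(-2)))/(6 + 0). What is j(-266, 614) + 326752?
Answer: -112963504/3 ≈ -3.7655e+7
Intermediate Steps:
T = -82/3 (T = -28 + 4*((-2 + (1 - 1*(-2)))/(6 + 0)) = -28 + 4*((-2 + (1 + 2))/6) = -28 + 4*((-2 + 3)*(⅙)) = -28 + 4*(1*(⅙)) = -28 + 4*(⅙) = -28 + ⅔ = -82/3 ≈ -27.333)
j(d, a) = 2*d*(70/3 + a + d²) (j(d, a) = (d + d)*(a + ((d*d - 4) - 82/3*(-1))) = (2*d)*(a + ((d² - 4) + 82/3)) = (2*d)*(a + ((-4 + d²) + 82/3)) = (2*d)*(a + (70/3 + d²)) = (2*d)*(70/3 + a + d²) = 2*d*(70/3 + a + d²))
j(-266, 614) + 326752 = (⅔)*(-266)*(70 + 3*614 + 3*(-266)²) + 326752 = (⅔)*(-266)*(70 + 1842 + 3*70756) + 326752 = (⅔)*(-266)*(70 + 1842 + 212268) + 326752 = (⅔)*(-266)*214180 + 326752 = -113943760/3 + 326752 = -112963504/3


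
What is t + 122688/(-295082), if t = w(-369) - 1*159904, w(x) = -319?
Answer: -23639522987/147541 ≈ -1.6022e+5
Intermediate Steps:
t = -160223 (t = -319 - 1*159904 = -319 - 159904 = -160223)
t + 122688/(-295082) = -160223 + 122688/(-295082) = -160223 + 122688*(-1/295082) = -160223 - 61344/147541 = -23639522987/147541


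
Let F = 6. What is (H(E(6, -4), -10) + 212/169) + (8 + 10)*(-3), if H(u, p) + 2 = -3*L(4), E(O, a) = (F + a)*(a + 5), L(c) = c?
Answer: -11280/169 ≈ -66.746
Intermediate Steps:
E(O, a) = (5 + a)*(6 + a) (E(O, a) = (6 + a)*(a + 5) = (6 + a)*(5 + a) = (5 + a)*(6 + a))
H(u, p) = -14 (H(u, p) = -2 - 3*4 = -2 - 12 = -14)
(H(E(6, -4), -10) + 212/169) + (8 + 10)*(-3) = (-14 + 212/169) + (8 + 10)*(-3) = (-14 + 212*(1/169)) + 18*(-3) = (-14 + 212/169) - 54 = -2154/169 - 54 = -11280/169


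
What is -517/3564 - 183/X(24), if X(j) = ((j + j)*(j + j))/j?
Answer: -5317/2592 ≈ -2.0513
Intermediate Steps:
X(j) = 4*j (X(j) = ((2*j)*(2*j))/j = (4*j²)/j = 4*j)
-517/3564 - 183/X(24) = -517/3564 - 183/(4*24) = -517*1/3564 - 183/96 = -47/324 - 183*1/96 = -47/324 - 61/32 = -5317/2592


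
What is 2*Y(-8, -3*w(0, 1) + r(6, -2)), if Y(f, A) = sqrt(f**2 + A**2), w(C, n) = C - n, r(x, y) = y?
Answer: 2*sqrt(65) ≈ 16.125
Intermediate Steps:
Y(f, A) = sqrt(A**2 + f**2)
2*Y(-8, -3*w(0, 1) + r(6, -2)) = 2*sqrt((-3*(0 - 1*1) - 2)**2 + (-8)**2) = 2*sqrt((-3*(0 - 1) - 2)**2 + 64) = 2*sqrt((-3*(-1) - 2)**2 + 64) = 2*sqrt((3 - 2)**2 + 64) = 2*sqrt(1**2 + 64) = 2*sqrt(1 + 64) = 2*sqrt(65)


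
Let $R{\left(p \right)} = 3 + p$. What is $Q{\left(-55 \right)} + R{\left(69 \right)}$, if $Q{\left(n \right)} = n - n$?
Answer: $72$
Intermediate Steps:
$Q{\left(n \right)} = 0$
$Q{\left(-55 \right)} + R{\left(69 \right)} = 0 + \left(3 + 69\right) = 0 + 72 = 72$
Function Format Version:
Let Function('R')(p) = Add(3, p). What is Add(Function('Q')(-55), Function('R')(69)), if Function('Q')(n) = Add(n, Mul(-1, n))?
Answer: 72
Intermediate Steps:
Function('Q')(n) = 0
Add(Function('Q')(-55), Function('R')(69)) = Add(0, Add(3, 69)) = Add(0, 72) = 72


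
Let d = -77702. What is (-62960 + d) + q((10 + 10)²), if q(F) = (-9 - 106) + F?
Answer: -140377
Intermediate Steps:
q(F) = -115 + F
(-62960 + d) + q((10 + 10)²) = (-62960 - 77702) + (-115 + (10 + 10)²) = -140662 + (-115 + 20²) = -140662 + (-115 + 400) = -140662 + 285 = -140377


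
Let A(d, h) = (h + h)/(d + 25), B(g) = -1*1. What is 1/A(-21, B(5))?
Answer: -2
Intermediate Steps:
B(g) = -1
A(d, h) = 2*h/(25 + d) (A(d, h) = (2*h)/(25 + d) = 2*h/(25 + d))
1/A(-21, B(5)) = 1/(2*(-1)/(25 - 21)) = 1/(2*(-1)/4) = 1/(2*(-1)*(1/4)) = 1/(-1/2) = -2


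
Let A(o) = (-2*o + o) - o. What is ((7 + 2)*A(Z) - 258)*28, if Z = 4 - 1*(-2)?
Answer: -10248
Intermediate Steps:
Z = 6 (Z = 4 + 2 = 6)
A(o) = -2*o (A(o) = -o - o = -2*o)
((7 + 2)*A(Z) - 258)*28 = ((7 + 2)*(-2*6) - 258)*28 = (9*(-12) - 258)*28 = (-108 - 258)*28 = -366*28 = -10248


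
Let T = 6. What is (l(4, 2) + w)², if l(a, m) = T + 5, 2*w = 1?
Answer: 529/4 ≈ 132.25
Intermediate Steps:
w = ½ (w = (½)*1 = ½ ≈ 0.50000)
l(a, m) = 11 (l(a, m) = 6 + 5 = 11)
(l(4, 2) + w)² = (11 + ½)² = (23/2)² = 529/4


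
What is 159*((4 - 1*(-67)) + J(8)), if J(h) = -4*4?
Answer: 8745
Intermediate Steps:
J(h) = -16
159*((4 - 1*(-67)) + J(8)) = 159*((4 - 1*(-67)) - 16) = 159*((4 + 67) - 16) = 159*(71 - 16) = 159*55 = 8745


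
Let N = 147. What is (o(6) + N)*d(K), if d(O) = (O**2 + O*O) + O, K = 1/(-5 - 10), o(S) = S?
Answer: -221/25 ≈ -8.8400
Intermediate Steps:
K = -1/15 (K = 1/(-15) = -1/15 ≈ -0.066667)
d(O) = O + 2*O**2 (d(O) = (O**2 + O**2) + O = 2*O**2 + O = O + 2*O**2)
(o(6) + N)*d(K) = (6 + 147)*(-(1 + 2*(-1/15))/15) = 153*(-(1 - 2/15)/15) = 153*(-1/15*13/15) = 153*(-13/225) = -221/25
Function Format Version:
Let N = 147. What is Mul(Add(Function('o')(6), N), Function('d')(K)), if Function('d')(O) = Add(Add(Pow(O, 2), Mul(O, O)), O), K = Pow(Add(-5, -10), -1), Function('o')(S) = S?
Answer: Rational(-221, 25) ≈ -8.8400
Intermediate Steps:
K = Rational(-1, 15) (K = Pow(-15, -1) = Rational(-1, 15) ≈ -0.066667)
Function('d')(O) = Add(O, Mul(2, Pow(O, 2))) (Function('d')(O) = Add(Add(Pow(O, 2), Pow(O, 2)), O) = Add(Mul(2, Pow(O, 2)), O) = Add(O, Mul(2, Pow(O, 2))))
Mul(Add(Function('o')(6), N), Function('d')(K)) = Mul(Add(6, 147), Mul(Rational(-1, 15), Add(1, Mul(2, Rational(-1, 15))))) = Mul(153, Mul(Rational(-1, 15), Add(1, Rational(-2, 15)))) = Mul(153, Mul(Rational(-1, 15), Rational(13, 15))) = Mul(153, Rational(-13, 225)) = Rational(-221, 25)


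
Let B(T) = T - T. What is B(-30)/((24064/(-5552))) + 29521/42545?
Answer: 29521/42545 ≈ 0.69388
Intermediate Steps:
B(T) = 0
B(-30)/((24064/(-5552))) + 29521/42545 = 0/((24064/(-5552))) + 29521/42545 = 0/((24064*(-1/5552))) + 29521*(1/42545) = 0/(-1504/347) + 29521/42545 = 0*(-347/1504) + 29521/42545 = 0 + 29521/42545 = 29521/42545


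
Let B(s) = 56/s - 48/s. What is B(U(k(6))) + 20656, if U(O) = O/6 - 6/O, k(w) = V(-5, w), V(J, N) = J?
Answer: 227456/11 ≈ 20678.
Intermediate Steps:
k(w) = -5
U(O) = -6/O + O/6 (U(O) = O*(⅙) - 6/O = O/6 - 6/O = -6/O + O/6)
B(s) = 8/s
B(U(k(6))) + 20656 = 8/(-6/(-5) + (⅙)*(-5)) + 20656 = 8/(-6*(-⅕) - ⅚) + 20656 = 8/(6/5 - ⅚) + 20656 = 8/(11/30) + 20656 = 8*(30/11) + 20656 = 240/11 + 20656 = 227456/11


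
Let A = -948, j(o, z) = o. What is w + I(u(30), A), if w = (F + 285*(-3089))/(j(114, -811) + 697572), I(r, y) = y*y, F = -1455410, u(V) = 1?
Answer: 627010863169/697686 ≈ 8.9870e+5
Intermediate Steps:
I(r, y) = y**2
w = -2335775/697686 (w = (-1455410 + 285*(-3089))/(114 + 697572) = (-1455410 - 880365)/697686 = -2335775*1/697686 = -2335775/697686 ≈ -3.3479)
w + I(u(30), A) = -2335775/697686 + (-948)**2 = -2335775/697686 + 898704 = 627010863169/697686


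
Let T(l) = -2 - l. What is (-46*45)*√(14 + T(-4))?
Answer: -8280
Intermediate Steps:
(-46*45)*√(14 + T(-4)) = (-46*45)*√(14 + (-2 - 1*(-4))) = -2070*√(14 + (-2 + 4)) = -2070*√(14 + 2) = -2070*√16 = -2070*4 = -8280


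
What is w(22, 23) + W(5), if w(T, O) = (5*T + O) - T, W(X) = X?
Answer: 116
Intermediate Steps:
w(T, O) = O + 4*T (w(T, O) = (O + 5*T) - T = O + 4*T)
w(22, 23) + W(5) = (23 + 4*22) + 5 = (23 + 88) + 5 = 111 + 5 = 116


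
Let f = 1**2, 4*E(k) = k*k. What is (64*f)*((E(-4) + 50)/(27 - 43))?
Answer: -216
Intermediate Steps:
E(k) = k**2/4 (E(k) = (k*k)/4 = k**2/4)
f = 1
(64*f)*((E(-4) + 50)/(27 - 43)) = (64*1)*(((1/4)*(-4)**2 + 50)/(27 - 43)) = 64*(((1/4)*16 + 50)/(-16)) = 64*((4 + 50)*(-1/16)) = 64*(54*(-1/16)) = 64*(-27/8) = -216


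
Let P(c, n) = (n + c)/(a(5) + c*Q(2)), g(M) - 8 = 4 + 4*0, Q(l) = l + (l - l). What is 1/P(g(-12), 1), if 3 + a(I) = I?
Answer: 2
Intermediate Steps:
a(I) = -3 + I
Q(l) = l (Q(l) = l + 0 = l)
g(M) = 12 (g(M) = 8 + (4 + 4*0) = 8 + (4 + 0) = 8 + 4 = 12)
P(c, n) = (c + n)/(2 + 2*c) (P(c, n) = (n + c)/((-3 + 5) + c*2) = (c + n)/(2 + 2*c))
1/P(g(-12), 1) = 1/((12 + 1)/(2*(1 + 12))) = 1/((1/2)*13/13) = 1/((1/2)*(1/13)*13) = 1/(1/2) = 2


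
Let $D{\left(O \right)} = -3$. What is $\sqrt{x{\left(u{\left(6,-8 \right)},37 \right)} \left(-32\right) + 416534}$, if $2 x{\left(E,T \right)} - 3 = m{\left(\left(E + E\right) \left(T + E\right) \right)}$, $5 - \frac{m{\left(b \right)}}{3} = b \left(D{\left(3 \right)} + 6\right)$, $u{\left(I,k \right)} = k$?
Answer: $\sqrt{349430} \approx 591.13$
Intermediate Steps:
$m{\left(b \right)} = 15 - 9 b$ ($m{\left(b \right)} = 15 - 3 b \left(-3 + 6\right) = 15 - 3 b 3 = 15 - 3 \cdot 3 b = 15 - 9 b$)
$x{\left(E,T \right)} = 9 - 9 E \left(E + T\right)$ ($x{\left(E,T \right)} = \frac{3}{2} + \frac{15 - 9 \left(E + E\right) \left(T + E\right)}{2} = \frac{3}{2} + \frac{15 - 9 \cdot 2 E \left(E + T\right)}{2} = \frac{3}{2} + \frac{15 - 18 E \left(E + T\right)}{2} = \frac{3}{2} - \left(- \frac{15}{2} + 9 E \left(E + T\right)\right) = 9 - 9 E \left(E + T\right)$)
$\sqrt{x{\left(u{\left(6,-8 \right)},37 \right)} \left(-32\right) + 416534} = \sqrt{\left(9 - - 72 \left(-8 + 37\right)\right) \left(-32\right) + 416534} = \sqrt{\left(9 - \left(-72\right) 29\right) \left(-32\right) + 416534} = \sqrt{\left(9 + 2088\right) \left(-32\right) + 416534} = \sqrt{2097 \left(-32\right) + 416534} = \sqrt{-67104 + 416534} = \sqrt{349430}$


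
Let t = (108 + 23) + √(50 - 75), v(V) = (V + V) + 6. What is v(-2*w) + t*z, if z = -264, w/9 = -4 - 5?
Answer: -34254 - 1320*I ≈ -34254.0 - 1320.0*I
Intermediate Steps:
w = -81 (w = 9*(-4 - 5) = 9*(-9) = -81)
v(V) = 6 + 2*V (v(V) = 2*V + 6 = 6 + 2*V)
t = 131 + 5*I (t = 131 + √(-25) = 131 + 5*I ≈ 131.0 + 5.0*I)
v(-2*w) + t*z = (6 + 2*(-2*(-81))) + (131 + 5*I)*(-264) = (6 + 2*162) + (-34584 - 1320*I) = (6 + 324) + (-34584 - 1320*I) = 330 + (-34584 - 1320*I) = -34254 - 1320*I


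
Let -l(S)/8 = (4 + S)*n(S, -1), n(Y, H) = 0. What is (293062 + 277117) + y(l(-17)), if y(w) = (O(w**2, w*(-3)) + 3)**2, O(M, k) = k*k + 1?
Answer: 570195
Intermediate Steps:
O(M, k) = 1 + k**2 (O(M, k) = k**2 + 1 = 1 + k**2)
l(S) = 0 (l(S) = -8*(4 + S)*0 = -8*0 = 0)
y(w) = (4 + 9*w**2)**2 (y(w) = ((1 + (w*(-3))**2) + 3)**2 = ((1 + (-3*w)**2) + 3)**2 = ((1 + 9*w**2) + 3)**2 = (4 + 9*w**2)**2)
(293062 + 277117) + y(l(-17)) = (293062 + 277117) + (4 + 9*0**2)**2 = 570179 + (4 + 9*0)**2 = 570179 + (4 + 0)**2 = 570179 + 4**2 = 570179 + 16 = 570195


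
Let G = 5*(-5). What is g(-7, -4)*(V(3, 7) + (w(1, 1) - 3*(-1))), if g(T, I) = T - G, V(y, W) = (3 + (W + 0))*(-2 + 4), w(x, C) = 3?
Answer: 468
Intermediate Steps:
G = -25
V(y, W) = 6 + 2*W (V(y, W) = (3 + W)*2 = 6 + 2*W)
g(T, I) = 25 + T (g(T, I) = T - 1*(-25) = T + 25 = 25 + T)
g(-7, -4)*(V(3, 7) + (w(1, 1) - 3*(-1))) = (25 - 7)*((6 + 2*7) + (3 - 3*(-1))) = 18*((6 + 14) + (3 + 3)) = 18*(20 + 6) = 18*26 = 468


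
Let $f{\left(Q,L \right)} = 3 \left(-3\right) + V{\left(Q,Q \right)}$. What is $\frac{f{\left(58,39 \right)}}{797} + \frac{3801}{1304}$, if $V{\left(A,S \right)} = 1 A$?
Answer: $\frac{3093293}{1039288} \approx 2.9764$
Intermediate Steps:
$V{\left(A,S \right)} = A$
$f{\left(Q,L \right)} = -9 + Q$ ($f{\left(Q,L \right)} = 3 \left(-3\right) + Q = -9 + Q$)
$\frac{f{\left(58,39 \right)}}{797} + \frac{3801}{1304} = \frac{-9 + 58}{797} + \frac{3801}{1304} = 49 \cdot \frac{1}{797} + 3801 \cdot \frac{1}{1304} = \frac{49}{797} + \frac{3801}{1304} = \frac{3093293}{1039288}$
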